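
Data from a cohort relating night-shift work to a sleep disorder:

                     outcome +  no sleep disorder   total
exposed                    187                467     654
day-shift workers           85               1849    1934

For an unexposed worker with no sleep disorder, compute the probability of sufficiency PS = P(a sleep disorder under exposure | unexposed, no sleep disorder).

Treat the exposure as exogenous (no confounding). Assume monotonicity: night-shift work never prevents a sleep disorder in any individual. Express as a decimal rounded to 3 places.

PS ≈ 0.253

p₁ = P(outcome | exposed) = 187/654 = 0.28593
p₀ = P(outcome | unexposed) = 85/1934 = 0.04395
Under exogeneity and monotonicity, PS = (p₁ − p₀) / (1 − p₀).
PS = (0.28593 − 0.04395) / (1 − 0.04395) = 0.24198 / 0.95605 ≈ 0.2531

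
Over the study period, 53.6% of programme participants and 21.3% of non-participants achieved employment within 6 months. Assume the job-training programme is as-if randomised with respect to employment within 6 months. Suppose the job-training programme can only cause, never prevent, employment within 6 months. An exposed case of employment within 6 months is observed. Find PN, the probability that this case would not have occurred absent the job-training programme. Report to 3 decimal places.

p₁ = 0.536, p₀ = 0.213.
Under exogeneity and monotonicity, PN = (p₁ − p₀) / p₁.
PN = (0.536 − 0.213) / 0.536 = 0.323 / 0.536 ≈ 0.6026

PN ≈ 0.603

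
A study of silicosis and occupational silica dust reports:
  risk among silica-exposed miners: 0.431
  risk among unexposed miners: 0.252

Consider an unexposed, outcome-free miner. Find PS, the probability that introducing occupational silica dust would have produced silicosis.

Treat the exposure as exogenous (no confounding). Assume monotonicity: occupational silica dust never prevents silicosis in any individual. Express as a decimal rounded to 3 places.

PS ≈ 0.239

Let p₁ = 0.431, p₀ = 0.252.
Under exogeneity and monotonicity, PS = (p₁ − p₀) / (1 − p₀).
PS = (0.431 − 0.252) / (1 − 0.252) = 0.179 / 0.748 ≈ 0.2393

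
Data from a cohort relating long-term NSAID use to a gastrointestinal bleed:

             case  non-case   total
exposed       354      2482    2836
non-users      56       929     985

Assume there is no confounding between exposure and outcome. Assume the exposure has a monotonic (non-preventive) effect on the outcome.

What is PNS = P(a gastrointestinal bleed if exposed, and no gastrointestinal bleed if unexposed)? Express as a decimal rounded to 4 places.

p₁ = P(outcome | exposed) = 354/2836 = 0.12482
p₀ = P(outcome | unexposed) = 56/985 = 0.056853
Under exogeneity and monotonicity, PNS = p₁ − p₀.
PNS = 0.12482 − 0.056853 = 0.067971

PNS ≈ 0.0680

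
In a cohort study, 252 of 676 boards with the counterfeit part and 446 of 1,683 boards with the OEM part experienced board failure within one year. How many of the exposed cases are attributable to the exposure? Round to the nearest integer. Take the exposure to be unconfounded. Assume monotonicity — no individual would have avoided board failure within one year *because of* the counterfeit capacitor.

p₁ = P(outcome | exposed) = 252/676 = 0.37278
p₀ = P(outcome | unexposed) = 446/1683 = 0.265
PN = (p₁ − p₀)/p₁ = (0.37278 − 0.265) / 0.37278 ≈ 0.28912.
Attributable cases ≈ PN × (exposed cases) = 0.28912 × 252 ≈ 72.86.

about 73 cases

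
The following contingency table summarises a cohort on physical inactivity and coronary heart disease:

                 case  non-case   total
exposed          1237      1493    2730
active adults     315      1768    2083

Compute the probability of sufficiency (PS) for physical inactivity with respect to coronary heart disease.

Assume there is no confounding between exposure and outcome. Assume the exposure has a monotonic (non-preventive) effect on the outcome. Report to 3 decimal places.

p₁ = P(outcome | exposed) = 1237/2730 = 0.45311
p₀ = P(outcome | unexposed) = 315/2083 = 0.15122
Under exogeneity and monotonicity, PS = (p₁ − p₀) / (1 − p₀).
PS = (0.45311 − 0.15122) / (1 − 0.15122) = 0.30189 / 0.84878 ≈ 0.3557

PS ≈ 0.356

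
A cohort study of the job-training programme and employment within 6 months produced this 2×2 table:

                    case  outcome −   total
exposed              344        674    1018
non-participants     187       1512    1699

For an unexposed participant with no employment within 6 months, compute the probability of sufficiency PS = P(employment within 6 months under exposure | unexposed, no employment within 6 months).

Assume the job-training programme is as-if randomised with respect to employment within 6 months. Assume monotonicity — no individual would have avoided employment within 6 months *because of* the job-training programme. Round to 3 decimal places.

p₁ = P(outcome | exposed) = 344/1018 = 0.33792
p₀ = P(outcome | unexposed) = 187/1699 = 0.11006
Under exogeneity and monotonicity, PS = (p₁ − p₀) / (1 − p₀).
PS = (0.33792 − 0.11006) / (1 − 0.11006) = 0.22785 / 0.88994 ≈ 0.2560

PS ≈ 0.256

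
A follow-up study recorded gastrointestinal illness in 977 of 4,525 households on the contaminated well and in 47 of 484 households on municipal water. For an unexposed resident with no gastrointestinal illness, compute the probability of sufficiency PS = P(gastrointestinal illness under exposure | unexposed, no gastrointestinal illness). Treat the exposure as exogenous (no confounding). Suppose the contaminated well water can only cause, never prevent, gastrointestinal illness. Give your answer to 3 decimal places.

p₁ = P(outcome | exposed) = 977/4525 = 0.21591
p₀ = P(outcome | unexposed) = 47/484 = 0.097107
Under exogeneity and monotonicity, PS = (p₁ − p₀) / (1 − p₀).
PS = (0.21591 − 0.097107) / (1 − 0.097107) = 0.1188 / 0.90289 ≈ 0.1316

PS ≈ 0.132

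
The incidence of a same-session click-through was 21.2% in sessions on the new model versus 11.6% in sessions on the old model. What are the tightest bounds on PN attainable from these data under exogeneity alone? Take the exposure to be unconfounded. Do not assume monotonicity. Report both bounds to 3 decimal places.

p₁ = 0.212, p₀ = 0.116.
Under exogeneity alone the bounds on PN are max{0,(p₁−p₀)/p₁} ≤ PN ≤ min{1,(1−p₀)/p₁}.
  lower = (p₁ − p₀)/p₁ = 0.096 / 0.212 ≈ 0.4528
  upper = min{1, (1 − p₀)/p₁} = 0.884 / 0.212 ≈ 4.1698 → capped at 1

0.453 ≤ PN ≤ 1.000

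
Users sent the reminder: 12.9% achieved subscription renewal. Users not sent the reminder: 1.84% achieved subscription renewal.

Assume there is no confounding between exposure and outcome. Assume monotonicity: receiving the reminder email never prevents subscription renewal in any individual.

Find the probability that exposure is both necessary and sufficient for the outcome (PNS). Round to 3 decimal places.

PNS ≈ 0.111

p₁ = 0.129, p₀ = 0.0184.
Under exogeneity and monotonicity, PNS = p₁ − p₀.
PNS = 0.129 − 0.0184 = 0.1106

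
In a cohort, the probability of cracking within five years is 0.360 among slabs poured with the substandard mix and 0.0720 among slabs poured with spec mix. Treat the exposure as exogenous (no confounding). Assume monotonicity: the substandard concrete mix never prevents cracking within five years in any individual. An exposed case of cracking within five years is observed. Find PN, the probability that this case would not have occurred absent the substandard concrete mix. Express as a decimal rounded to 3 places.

PN ≈ 0.800

Let p₁ = 0.36, p₀ = 0.072.
Under exogeneity and monotonicity, PN = (p₁ − p₀) / p₁.
PN = (0.36 − 0.072) / 0.36 = 0.288 / 0.36 ≈ 0.8000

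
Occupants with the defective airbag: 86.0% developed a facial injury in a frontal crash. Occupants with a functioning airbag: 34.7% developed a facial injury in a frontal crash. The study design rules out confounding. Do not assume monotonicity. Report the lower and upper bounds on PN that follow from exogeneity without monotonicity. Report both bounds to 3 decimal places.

0.597 ≤ PN ≤ 0.759

p₁ = 0.86, p₀ = 0.347.
Under exogeneity alone the bounds on PN are max{0,(p₁−p₀)/p₁} ≤ PN ≤ min{1,(1−p₀)/p₁}.
  lower = (p₁ − p₀)/p₁ = 0.513 / 0.86 ≈ 0.5965
  upper = min{1, (1 − p₀)/p₁} = 0.653 / 0.86 ≈ 0.7593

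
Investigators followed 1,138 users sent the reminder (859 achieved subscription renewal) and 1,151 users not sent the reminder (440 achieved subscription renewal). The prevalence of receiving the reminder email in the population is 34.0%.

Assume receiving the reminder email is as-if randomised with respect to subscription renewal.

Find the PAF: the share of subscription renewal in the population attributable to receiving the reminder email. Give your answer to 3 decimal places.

p₁ = P(outcome | exposed) = 859/1138 = 0.75483
p₀ = P(outcome | unexposed) = 440/1151 = 0.38228
Overall risk P(Y=1) = π·p₁ + (1−π)·p₀ = 0.34×0.75483 + 0.66×0.38228 = 0.50895.
Under exogeneity, PAF = [P(Y=1) − p₀] / P(Y=1).
PAF = (0.50895 − 0.38228) / 0.50895 ≈ 0.2489

PAF ≈ 0.249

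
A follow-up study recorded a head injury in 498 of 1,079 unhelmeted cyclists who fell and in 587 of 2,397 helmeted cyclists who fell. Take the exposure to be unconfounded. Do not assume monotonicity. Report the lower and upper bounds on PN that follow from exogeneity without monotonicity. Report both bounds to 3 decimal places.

0.469 ≤ PN ≤ 1.000

p₁ = P(outcome | exposed) = 498/1079 = 0.46154
p₀ = P(outcome | unexposed) = 587/2397 = 0.24489
Under exogeneity alone the bounds on PN are max{0,(p₁−p₀)/p₁} ≤ PN ≤ min{1,(1−p₀)/p₁}.
  lower = (p₁ − p₀)/p₁ = 0.21665 / 0.46154 ≈ 0.4694
  upper = min{1, (1 − p₀)/p₁} = 0.75511 / 0.46154 ≈ 1.6361 → capped at 1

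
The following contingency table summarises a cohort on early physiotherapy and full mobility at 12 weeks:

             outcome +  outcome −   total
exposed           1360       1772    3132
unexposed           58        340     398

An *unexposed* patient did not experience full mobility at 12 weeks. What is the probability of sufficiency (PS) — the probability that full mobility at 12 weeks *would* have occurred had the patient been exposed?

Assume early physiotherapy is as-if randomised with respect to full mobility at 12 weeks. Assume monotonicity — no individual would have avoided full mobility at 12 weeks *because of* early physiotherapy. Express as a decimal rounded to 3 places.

p₁ = P(outcome | exposed) = 1360/3132 = 0.43423
p₀ = P(outcome | unexposed) = 58/398 = 0.14573
Under exogeneity and monotonicity, PS = (p₁ − p₀)/(1 − p₀).
PS = (0.43423 − 0.14573) / 0.85427 ≈ 0.3377

PS ≈ 0.338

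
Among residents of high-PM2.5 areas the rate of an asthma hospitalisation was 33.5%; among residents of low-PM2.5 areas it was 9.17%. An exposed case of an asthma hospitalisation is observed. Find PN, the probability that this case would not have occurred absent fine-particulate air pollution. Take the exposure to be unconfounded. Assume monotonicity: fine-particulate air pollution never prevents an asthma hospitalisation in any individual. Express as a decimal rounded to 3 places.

p₁ = 0.335, p₀ = 0.0917.
Under exogeneity and monotonicity, PN = (p₁ − p₀) / p₁.
PN = (0.335 − 0.0917) / 0.335 = 0.2433 / 0.335 ≈ 0.7263

PN ≈ 0.726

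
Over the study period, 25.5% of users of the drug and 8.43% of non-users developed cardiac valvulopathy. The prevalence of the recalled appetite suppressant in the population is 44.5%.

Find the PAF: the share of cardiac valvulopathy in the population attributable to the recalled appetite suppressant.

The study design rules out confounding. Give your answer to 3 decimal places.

PAF ≈ 0.474

p₁ = 0.255, p₀ = 0.0843.
Overall risk P(Y=1) = π·p₁ + (1−π)·p₀ = 0.445×0.255 + 0.555×0.0843 = 0.16026.
Under exogeneity, PAF = [P(Y=1) − p₀] / P(Y=1).
PAF = (0.16026 − 0.0843) / 0.16026 ≈ 0.4740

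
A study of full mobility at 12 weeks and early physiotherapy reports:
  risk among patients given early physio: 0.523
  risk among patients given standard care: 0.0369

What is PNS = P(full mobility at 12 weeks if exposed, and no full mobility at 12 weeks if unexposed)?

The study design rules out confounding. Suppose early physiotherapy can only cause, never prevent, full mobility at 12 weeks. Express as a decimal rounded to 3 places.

PNS ≈ 0.486

Let p₁ = 0.523, p₀ = 0.0369.
Under exogeneity and monotonicity, PNS = p₁ − p₀.
PNS = 0.523 − 0.0369 = 0.4861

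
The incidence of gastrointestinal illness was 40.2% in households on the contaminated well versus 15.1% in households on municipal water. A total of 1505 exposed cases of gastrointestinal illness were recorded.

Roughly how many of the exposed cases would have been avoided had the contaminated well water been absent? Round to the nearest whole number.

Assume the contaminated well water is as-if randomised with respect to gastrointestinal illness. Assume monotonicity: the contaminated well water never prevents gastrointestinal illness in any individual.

p₁ = 0.402, p₀ = 0.151.
PN = (p₁ − p₀)/p₁ = (0.402 − 0.151) / 0.402 ≈ 0.62438.
Attributable cases ≈ PN × (exposed cases) = 0.62438 × 1505 ≈ 939.69.

about 940 cases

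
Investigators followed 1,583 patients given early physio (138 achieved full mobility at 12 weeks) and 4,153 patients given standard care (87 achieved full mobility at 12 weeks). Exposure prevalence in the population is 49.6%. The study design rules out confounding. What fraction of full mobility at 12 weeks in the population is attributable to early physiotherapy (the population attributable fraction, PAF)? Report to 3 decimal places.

p₁ = P(outcome | exposed) = 138/1583 = 0.087176
p₀ = P(outcome | unexposed) = 87/4153 = 0.020949
Overall risk P(Y=1) = π·p₁ + (1−π)·p₀ = 0.496×0.087176 + 0.504×0.020949 = 0.053798.
Under exogeneity, PAF = [P(Y=1) − p₀] / P(Y=1).
PAF = (0.053798 − 0.020949) / 0.053798 ≈ 0.6106

PAF ≈ 0.611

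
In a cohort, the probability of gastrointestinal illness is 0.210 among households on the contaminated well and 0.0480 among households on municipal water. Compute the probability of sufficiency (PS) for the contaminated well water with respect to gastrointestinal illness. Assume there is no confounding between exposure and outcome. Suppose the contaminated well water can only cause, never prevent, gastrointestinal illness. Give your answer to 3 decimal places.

PS ≈ 0.170

Let p₁ = 0.21, p₀ = 0.048.
Under exogeneity and monotonicity, PS = (p₁ − p₀) / (1 − p₀).
PS = (0.21 − 0.048) / (1 − 0.048) = 0.162 / 0.952 ≈ 0.1702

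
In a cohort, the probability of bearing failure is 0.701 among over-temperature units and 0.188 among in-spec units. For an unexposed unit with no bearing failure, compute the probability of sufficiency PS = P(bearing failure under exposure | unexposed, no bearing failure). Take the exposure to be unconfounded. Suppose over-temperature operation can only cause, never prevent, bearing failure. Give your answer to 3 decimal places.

Let p₁ = 0.701, p₀ = 0.188.
Under exogeneity and monotonicity, PS = (p₁ − p₀) / (1 − p₀).
PS = (0.701 − 0.188) / (1 − 0.188) = 0.513 / 0.812 ≈ 0.6318

PS ≈ 0.632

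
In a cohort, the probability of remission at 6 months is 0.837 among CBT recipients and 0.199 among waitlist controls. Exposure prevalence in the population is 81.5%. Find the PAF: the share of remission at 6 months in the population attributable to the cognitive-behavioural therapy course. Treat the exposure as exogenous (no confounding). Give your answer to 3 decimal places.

Let p₁ = 0.837, p₀ = 0.199.
Overall risk P(Y=1) = π·p₁ + (1−π)·p₀ = 0.815×0.837 + 0.185×0.199 = 0.71897.
Under exogeneity, PAF = [P(Y=1) − p₀] / P(Y=1).
PAF = (0.71897 − 0.199) / 0.71897 ≈ 0.7232

PAF ≈ 0.723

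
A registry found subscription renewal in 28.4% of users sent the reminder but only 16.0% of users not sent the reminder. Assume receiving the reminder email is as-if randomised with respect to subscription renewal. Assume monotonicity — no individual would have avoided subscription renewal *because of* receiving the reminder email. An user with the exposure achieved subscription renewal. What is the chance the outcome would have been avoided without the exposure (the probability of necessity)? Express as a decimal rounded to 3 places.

p₁ = 0.284, p₀ = 0.16.
Under exogeneity and monotonicity, PN = (p₁ − p₀) / p₁.
PN = (0.284 − 0.16) / 0.284 = 0.124 / 0.284 ≈ 0.4366

PN ≈ 0.437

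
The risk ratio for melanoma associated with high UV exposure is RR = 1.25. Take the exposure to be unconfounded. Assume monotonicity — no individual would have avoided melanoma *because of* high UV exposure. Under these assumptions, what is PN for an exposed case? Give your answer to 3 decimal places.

PN ≈ 0.200

Under exogeneity and monotonicity, PN = (RR − 1) / RR = 1 − 1/RR.
PN = (1.25 − 1) / 1.25 = 0.25 / 1.25 ≈ 0.2000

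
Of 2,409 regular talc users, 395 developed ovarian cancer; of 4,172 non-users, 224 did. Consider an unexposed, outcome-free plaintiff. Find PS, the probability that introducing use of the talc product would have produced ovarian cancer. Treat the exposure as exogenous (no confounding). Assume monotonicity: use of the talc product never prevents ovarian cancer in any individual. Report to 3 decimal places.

p₁ = P(outcome | exposed) = 395/2409 = 0.16397
p₀ = P(outcome | unexposed) = 224/4172 = 0.053691
Under exogeneity and monotonicity, PS = (p₁ − p₀) / (1 − p₀).
PS = (0.16397 − 0.053691) / (1 − 0.053691) = 0.11028 / 0.94631 ≈ 0.1165

PS ≈ 0.117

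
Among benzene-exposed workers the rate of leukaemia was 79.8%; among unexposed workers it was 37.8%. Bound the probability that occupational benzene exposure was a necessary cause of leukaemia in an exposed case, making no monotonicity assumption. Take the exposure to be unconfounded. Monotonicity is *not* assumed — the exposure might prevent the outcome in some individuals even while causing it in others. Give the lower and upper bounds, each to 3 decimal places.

p₁ = 0.798, p₀ = 0.378.
Under exogeneity alone the bounds on PN are max{0,(p₁−p₀)/p₁} ≤ PN ≤ min{1,(1−p₀)/p₁}.
  lower = (p₁ − p₀)/p₁ = 0.42 / 0.798 ≈ 0.5263
  upper = min{1, (1 − p₀)/p₁} = 0.622 / 0.798 ≈ 0.7794

0.526 ≤ PN ≤ 0.779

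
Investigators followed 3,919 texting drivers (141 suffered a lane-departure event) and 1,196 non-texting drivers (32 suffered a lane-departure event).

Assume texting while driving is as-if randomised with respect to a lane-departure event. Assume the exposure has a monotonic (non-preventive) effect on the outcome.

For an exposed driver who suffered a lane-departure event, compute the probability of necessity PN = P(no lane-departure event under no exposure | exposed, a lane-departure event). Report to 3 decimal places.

PN ≈ 0.256

p₁ = P(outcome | exposed) = 141/3919 = 0.035979
p₀ = P(outcome | unexposed) = 32/1196 = 0.026756
Under exogeneity and monotonicity, PN = (p₁ − p₀) / p₁.
PN = (0.035979 − 0.026756) / 0.035979 = 0.0092227 / 0.035979 ≈ 0.2563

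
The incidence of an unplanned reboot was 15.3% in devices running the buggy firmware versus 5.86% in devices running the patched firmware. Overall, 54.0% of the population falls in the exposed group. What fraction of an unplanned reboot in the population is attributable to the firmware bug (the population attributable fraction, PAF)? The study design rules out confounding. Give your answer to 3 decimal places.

p₁ = 0.153, p₀ = 0.0586.
Overall risk P(Y=1) = π·p₁ + (1−π)·p₀ = 0.54×0.153 + 0.46×0.0586 = 0.10958.
Under exogeneity, PAF = [P(Y=1) − p₀] / P(Y=1).
PAF = (0.10958 − 0.0586) / 0.10958 ≈ 0.4652

PAF ≈ 0.465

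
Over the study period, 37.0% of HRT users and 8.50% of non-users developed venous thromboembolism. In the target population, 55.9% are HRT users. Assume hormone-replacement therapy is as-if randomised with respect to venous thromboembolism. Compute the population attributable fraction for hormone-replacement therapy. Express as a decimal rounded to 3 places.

PAF ≈ 0.652

p₁ = 0.37, p₀ = 0.085.
Overall risk P(Y=1) = π·p₁ + (1−π)·p₀ = 0.559×0.37 + 0.441×0.085 = 0.24432.
Under exogeneity, PAF = [P(Y=1) − p₀] / P(Y=1).
PAF = (0.24432 − 0.085) / 0.24432 ≈ 0.6521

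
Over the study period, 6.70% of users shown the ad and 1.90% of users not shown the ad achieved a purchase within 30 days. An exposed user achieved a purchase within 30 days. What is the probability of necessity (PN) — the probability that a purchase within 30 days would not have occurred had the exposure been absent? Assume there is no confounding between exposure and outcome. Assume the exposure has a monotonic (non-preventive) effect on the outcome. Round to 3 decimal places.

p₁ = 0.067, p₀ = 0.019.
Under exogeneity and monotonicity, PN = (p₁ − p₀) / p₁.
PN = (0.067 − 0.019) / 0.067 = 0.048 / 0.067 ≈ 0.7164

PN ≈ 0.716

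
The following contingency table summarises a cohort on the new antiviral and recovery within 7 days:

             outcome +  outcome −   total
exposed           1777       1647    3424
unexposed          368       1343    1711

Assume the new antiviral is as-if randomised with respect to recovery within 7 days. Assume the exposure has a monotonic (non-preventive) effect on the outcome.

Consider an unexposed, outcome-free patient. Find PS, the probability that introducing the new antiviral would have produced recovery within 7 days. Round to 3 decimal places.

p₁ = P(outcome | exposed) = 1777/3424 = 0.51898
p₀ = P(outcome | unexposed) = 368/1711 = 0.21508
Under exogeneity and monotonicity, PS = (p₁ − p₀)/(1 − p₀).
PS = (0.51898 − 0.21508) / 0.78492 ≈ 0.3872

PS ≈ 0.387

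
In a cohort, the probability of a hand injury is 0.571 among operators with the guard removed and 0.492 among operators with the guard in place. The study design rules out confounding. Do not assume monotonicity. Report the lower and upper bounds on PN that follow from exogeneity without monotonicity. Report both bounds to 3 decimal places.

Let p₁ = 0.571, p₀ = 0.492.
Under exogeneity alone the bounds on PN are max{0,(p₁−p₀)/p₁} ≤ PN ≤ min{1,(1−p₀)/p₁}.
  lower = (p₁ − p₀)/p₁ = 0.079 / 0.571 ≈ 0.1384
  upper = min{1, (1 − p₀)/p₁} = 0.508 / 0.571 ≈ 0.8897

0.138 ≤ PN ≤ 0.890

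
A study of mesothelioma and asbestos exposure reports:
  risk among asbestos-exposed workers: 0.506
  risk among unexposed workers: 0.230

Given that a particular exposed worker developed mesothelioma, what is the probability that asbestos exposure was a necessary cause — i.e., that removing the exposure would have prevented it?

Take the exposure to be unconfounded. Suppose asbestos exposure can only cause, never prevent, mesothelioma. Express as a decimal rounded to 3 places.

Let p₁ = 0.506, p₀ = 0.23.
Under exogeneity and monotonicity, PN = (p₁ − p₀) / p₁.
PN = (0.506 − 0.23) / 0.506 = 0.276 / 0.506 ≈ 0.5455

PN ≈ 0.545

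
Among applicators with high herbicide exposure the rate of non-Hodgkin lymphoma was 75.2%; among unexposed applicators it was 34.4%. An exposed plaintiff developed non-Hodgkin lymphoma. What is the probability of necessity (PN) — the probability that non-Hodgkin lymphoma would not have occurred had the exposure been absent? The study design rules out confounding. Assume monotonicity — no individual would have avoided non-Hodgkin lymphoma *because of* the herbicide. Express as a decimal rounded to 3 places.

p₁ = 0.752, p₀ = 0.344.
Under exogeneity and monotonicity, PN = (p₁ − p₀) / p₁.
PN = (0.752 − 0.344) / 0.752 = 0.408 / 0.752 ≈ 0.5426

PN ≈ 0.543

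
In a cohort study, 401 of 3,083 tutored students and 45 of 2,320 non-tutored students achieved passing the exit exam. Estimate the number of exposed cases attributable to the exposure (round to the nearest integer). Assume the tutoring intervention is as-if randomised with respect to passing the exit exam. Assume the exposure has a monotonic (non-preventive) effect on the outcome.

p₁ = P(outcome | exposed) = 401/3083 = 0.13007
p₀ = P(outcome | unexposed) = 45/2320 = 0.019397
PN = (p₁ − p₀)/p₁ = (0.13007 − 0.019397) / 0.13007 ≈ 0.85087.
Attributable cases ≈ PN × (exposed cases) = 0.85087 × 401 ≈ 341.20.

about 341 cases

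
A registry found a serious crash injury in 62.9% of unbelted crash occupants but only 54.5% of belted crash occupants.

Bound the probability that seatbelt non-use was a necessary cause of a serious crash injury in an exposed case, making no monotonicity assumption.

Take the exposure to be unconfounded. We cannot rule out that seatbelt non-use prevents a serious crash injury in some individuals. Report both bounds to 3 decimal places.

0.134 ≤ PN ≤ 0.723

p₁ = 0.629, p₀ = 0.545.
Under exogeneity alone the bounds on PN are max{0,(p₁−p₀)/p₁} ≤ PN ≤ min{1,(1−p₀)/p₁}.
  lower = (p₁ − p₀)/p₁ = 0.084 / 0.629 ≈ 0.1335
  upper = min{1, (1 − p₀)/p₁} = 0.455 / 0.629 ≈ 0.7234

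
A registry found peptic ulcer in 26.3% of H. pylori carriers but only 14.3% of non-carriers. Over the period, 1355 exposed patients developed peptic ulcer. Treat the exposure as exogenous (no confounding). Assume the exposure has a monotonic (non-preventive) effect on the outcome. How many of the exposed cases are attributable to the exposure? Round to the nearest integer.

p₁ = 0.263, p₀ = 0.143.
PN = (p₁ − p₀)/p₁ = (0.263 − 0.143) / 0.263 ≈ 0.45627.
Attributable cases ≈ PN × (exposed cases) = 0.45627 × 1355 ≈ 618.25.

about 618 cases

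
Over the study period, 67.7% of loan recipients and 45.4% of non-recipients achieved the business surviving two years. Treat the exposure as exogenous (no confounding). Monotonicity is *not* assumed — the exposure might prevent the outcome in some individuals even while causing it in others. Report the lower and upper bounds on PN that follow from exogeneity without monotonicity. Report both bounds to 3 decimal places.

p₁ = 0.677, p₀ = 0.454.
Under exogeneity alone the bounds on PN are max{0,(p₁−p₀)/p₁} ≤ PN ≤ min{1,(1−p₀)/p₁}.
  lower = (p₁ − p₀)/p₁ = 0.223 / 0.677 ≈ 0.3294
  upper = min{1, (1 − p₀)/p₁} = 0.546 / 0.677 ≈ 0.8065

0.329 ≤ PN ≤ 0.806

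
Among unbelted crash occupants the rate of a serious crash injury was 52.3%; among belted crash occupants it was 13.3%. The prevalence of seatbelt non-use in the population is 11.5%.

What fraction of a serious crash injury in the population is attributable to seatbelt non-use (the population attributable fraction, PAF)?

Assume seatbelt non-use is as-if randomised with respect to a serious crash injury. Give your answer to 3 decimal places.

PAF ≈ 0.252

p₁ = 0.523, p₀ = 0.133.
Overall risk P(Y=1) = π·p₁ + (1−π)·p₀ = 0.115×0.523 + 0.885×0.133 = 0.17785.
Under exogeneity, PAF = [P(Y=1) − p₀] / P(Y=1).
PAF = (0.17785 − 0.133) / 0.17785 ≈ 0.2522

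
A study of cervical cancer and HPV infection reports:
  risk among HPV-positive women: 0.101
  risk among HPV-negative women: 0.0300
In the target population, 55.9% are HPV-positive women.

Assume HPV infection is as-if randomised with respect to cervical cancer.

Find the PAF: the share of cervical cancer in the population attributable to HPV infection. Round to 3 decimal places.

Let p₁ = 0.101, p₀ = 0.03.
Overall risk P(Y=1) = π·p₁ + (1−π)·p₀ = 0.559×0.101 + 0.441×0.03 = 0.069689.
Under exogeneity, PAF = [P(Y=1) − p₀] / P(Y=1).
PAF = (0.069689 − 0.03) / 0.069689 ≈ 0.5695

PAF ≈ 0.570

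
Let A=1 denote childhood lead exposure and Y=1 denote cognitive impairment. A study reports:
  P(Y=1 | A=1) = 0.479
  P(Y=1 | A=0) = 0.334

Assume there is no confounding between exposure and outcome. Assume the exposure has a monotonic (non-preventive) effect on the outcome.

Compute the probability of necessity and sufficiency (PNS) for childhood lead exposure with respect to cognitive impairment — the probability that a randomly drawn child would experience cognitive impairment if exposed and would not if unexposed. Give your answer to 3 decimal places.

Let p₁ = 0.479, p₀ = 0.334.
Under exogeneity and monotonicity, PNS = p₁ − p₀.
PNS = 0.479 − 0.334 = 0.145

PNS ≈ 0.145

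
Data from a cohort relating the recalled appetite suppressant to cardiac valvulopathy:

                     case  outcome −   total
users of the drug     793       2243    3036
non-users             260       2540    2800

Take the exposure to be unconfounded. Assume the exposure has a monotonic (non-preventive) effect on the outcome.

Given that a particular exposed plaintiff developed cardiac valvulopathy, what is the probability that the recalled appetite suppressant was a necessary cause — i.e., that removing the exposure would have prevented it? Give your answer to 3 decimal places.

p₁ = P(outcome | exposed) = 793/3036 = 0.2612
p₀ = P(outcome | unexposed) = 260/2800 = 0.092857
Under exogeneity and monotonicity, PN = (p₁ − p₀)/p₁.
PN = (0.2612 − 0.092857) / 0.2612 ≈ 0.6445

PN ≈ 0.644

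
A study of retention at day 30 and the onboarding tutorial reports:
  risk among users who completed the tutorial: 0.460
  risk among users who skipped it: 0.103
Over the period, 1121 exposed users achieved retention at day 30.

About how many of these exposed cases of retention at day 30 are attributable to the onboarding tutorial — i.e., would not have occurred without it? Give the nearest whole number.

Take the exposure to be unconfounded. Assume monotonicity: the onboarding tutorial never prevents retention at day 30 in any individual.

about 870 cases

Let p₁ = 0.46, p₀ = 0.103.
PN = (p₁ − p₀)/p₁ = (0.46 − 0.103) / 0.46 ≈ 0.77609.
Attributable cases ≈ PN × (exposed cases) = 0.77609 × 1121 ≈ 869.99.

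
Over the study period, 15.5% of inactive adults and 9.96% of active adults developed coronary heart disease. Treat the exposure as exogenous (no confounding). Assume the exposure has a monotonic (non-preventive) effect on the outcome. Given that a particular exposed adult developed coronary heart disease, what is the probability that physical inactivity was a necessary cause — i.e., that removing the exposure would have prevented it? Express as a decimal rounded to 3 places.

PN ≈ 0.357

p₁ = 0.155, p₀ = 0.0996.
Under exogeneity and monotonicity, PN = (p₁ − p₀) / p₁.
PN = (0.155 − 0.0996) / 0.155 = 0.0554 / 0.155 ≈ 0.3574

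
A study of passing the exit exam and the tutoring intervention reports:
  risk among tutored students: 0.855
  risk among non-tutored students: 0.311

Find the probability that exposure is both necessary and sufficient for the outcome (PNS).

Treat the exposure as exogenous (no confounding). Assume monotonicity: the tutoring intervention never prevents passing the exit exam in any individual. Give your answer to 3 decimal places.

Let p₁ = 0.855, p₀ = 0.311.
Under exogeneity and monotonicity, PNS = p₁ − p₀.
PNS = 0.855 − 0.311 = 0.544

PNS ≈ 0.544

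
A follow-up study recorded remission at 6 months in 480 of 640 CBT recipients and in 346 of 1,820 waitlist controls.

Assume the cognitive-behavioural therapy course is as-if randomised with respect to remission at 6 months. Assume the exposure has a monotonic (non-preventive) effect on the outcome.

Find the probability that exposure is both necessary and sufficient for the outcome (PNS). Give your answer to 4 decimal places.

p₁ = P(outcome | exposed) = 480/640 = 0.75
p₀ = P(outcome | unexposed) = 346/1820 = 0.19011
Under exogeneity and monotonicity, PNS = p₁ − p₀.
PNS = 0.75 − 0.19011 = 0.55989

PNS ≈ 0.5599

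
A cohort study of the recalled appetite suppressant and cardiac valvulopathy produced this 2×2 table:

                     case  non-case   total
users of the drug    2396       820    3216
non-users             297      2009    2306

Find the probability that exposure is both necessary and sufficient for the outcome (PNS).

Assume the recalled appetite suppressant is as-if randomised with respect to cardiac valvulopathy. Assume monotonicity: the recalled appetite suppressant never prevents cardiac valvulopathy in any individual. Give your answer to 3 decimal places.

p₁ = P(outcome | exposed) = 2396/3216 = 0.74502
p₀ = P(outcome | unexposed) = 297/2306 = 0.12879
Under exogeneity and monotonicity, PNS = p₁ − p₀.
PNS = 0.74502 − 0.12879 = 0.61623

PNS ≈ 0.616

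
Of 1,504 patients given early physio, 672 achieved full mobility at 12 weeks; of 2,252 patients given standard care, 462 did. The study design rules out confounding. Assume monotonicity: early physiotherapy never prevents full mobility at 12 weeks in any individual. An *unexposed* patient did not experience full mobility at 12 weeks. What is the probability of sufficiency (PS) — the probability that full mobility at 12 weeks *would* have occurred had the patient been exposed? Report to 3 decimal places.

PS ≈ 0.304

p₁ = P(outcome | exposed) = 672/1504 = 0.44681
p₀ = P(outcome | unexposed) = 462/2252 = 0.20515
Under exogeneity and monotonicity, PS = (p₁ − p₀) / (1 − p₀).
PS = (0.44681 − 0.20515) / (1 − 0.20515) = 0.24166 / 0.79485 ≈ 0.3040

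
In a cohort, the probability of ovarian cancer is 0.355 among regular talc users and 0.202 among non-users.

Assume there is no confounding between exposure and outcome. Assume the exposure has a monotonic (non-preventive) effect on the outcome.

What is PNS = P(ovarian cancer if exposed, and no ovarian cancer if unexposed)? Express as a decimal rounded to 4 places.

Let p₁ = 0.355, p₀ = 0.202.
Under exogeneity and monotonicity, PNS = p₁ − p₀.
PNS = 0.355 − 0.202 = 0.153

PNS ≈ 0.1530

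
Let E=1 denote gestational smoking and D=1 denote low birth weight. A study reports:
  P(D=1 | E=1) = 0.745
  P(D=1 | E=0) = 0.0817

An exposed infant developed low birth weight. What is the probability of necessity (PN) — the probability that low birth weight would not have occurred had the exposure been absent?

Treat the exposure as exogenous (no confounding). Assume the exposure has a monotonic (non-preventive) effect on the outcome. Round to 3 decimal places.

Let p₁ = 0.745, p₀ = 0.0817.
Under exogeneity and monotonicity, PN = (p₁ − p₀) / p₁.
PN = (0.745 − 0.0817) / 0.745 = 0.6633 / 0.745 ≈ 0.8903

PN ≈ 0.890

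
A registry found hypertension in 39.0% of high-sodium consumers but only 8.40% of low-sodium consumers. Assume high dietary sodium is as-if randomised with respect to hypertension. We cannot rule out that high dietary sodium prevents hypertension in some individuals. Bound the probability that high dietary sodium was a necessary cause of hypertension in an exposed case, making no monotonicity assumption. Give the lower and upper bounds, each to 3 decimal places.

0.785 ≤ PN ≤ 1.000

p₁ = 0.39, p₀ = 0.084.
Under exogeneity alone the bounds on PN are max{0,(p₁−p₀)/p₁} ≤ PN ≤ min{1,(1−p₀)/p₁}.
  lower = (p₁ − p₀)/p₁ = 0.306 / 0.39 ≈ 0.7846
  upper = min{1, (1 − p₀)/p₁} = 0.916 / 0.39 ≈ 2.3487 → capped at 1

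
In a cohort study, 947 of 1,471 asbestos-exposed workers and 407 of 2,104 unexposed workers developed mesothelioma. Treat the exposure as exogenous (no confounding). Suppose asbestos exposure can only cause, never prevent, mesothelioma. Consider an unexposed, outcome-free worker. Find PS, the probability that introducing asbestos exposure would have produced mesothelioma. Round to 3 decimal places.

p₁ = P(outcome | exposed) = 947/1471 = 0.64378
p₀ = P(outcome | unexposed) = 407/2104 = 0.19344
Under exogeneity and monotonicity, PS = (p₁ − p₀) / (1 − p₀).
PS = (0.64378 − 0.19344) / (1 − 0.19344) = 0.45034 / 0.80656 ≈ 0.5583

PS ≈ 0.558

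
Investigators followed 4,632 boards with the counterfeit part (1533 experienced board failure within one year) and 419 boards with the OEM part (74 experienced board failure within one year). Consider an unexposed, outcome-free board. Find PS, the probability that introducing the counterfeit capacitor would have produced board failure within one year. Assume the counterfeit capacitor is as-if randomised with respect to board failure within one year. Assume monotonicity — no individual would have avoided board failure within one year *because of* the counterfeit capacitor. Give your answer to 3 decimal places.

PS ≈ 0.187

p₁ = P(outcome | exposed) = 1533/4632 = 0.33096
p₀ = P(outcome | unexposed) = 74/419 = 0.17661
Under exogeneity and monotonicity, PS = (p₁ − p₀) / (1 − p₀).
PS = (0.33096 − 0.17661) / (1 − 0.17661) = 0.15435 / 0.82339 ≈ 0.1875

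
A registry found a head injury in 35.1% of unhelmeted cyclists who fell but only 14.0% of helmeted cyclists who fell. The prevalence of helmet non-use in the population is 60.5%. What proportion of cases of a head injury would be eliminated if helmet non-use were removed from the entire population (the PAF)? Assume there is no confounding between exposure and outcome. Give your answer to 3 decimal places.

PAF ≈ 0.477

p₁ = 0.351, p₀ = 0.14.
Overall risk P(Y=1) = π·p₁ + (1−π)·p₀ = 0.605×0.351 + 0.395×0.14 = 0.26766.
Under exogeneity, PAF = [P(Y=1) − p₀] / P(Y=1).
PAF = (0.26766 − 0.14) / 0.26766 ≈ 0.4769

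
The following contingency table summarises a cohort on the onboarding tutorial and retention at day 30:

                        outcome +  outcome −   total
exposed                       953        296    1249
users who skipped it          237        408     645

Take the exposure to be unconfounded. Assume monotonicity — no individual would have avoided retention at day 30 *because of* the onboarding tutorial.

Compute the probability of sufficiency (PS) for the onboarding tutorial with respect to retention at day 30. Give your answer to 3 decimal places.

p₁ = P(outcome | exposed) = 953/1249 = 0.76301
p₀ = P(outcome | unexposed) = 237/645 = 0.36744
Under exogeneity and monotonicity, PS = (p₁ − p₀)/(1 − p₀).
PS = (0.76301 − 0.36744) / 0.63256 ≈ 0.6253

PS ≈ 0.625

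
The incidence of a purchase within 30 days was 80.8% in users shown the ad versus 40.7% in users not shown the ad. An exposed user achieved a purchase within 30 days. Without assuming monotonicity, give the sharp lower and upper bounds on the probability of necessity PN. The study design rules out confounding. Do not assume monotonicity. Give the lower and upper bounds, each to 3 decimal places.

p₁ = 0.808, p₀ = 0.407.
Under exogeneity alone the bounds on PN are max{0,(p₁−p₀)/p₁} ≤ PN ≤ min{1,(1−p₀)/p₁}.
  lower = (p₁ − p₀)/p₁ = 0.401 / 0.808 ≈ 0.4963
  upper = min{1, (1 − p₀)/p₁} = 0.593 / 0.808 ≈ 0.7339

0.496 ≤ PN ≤ 0.734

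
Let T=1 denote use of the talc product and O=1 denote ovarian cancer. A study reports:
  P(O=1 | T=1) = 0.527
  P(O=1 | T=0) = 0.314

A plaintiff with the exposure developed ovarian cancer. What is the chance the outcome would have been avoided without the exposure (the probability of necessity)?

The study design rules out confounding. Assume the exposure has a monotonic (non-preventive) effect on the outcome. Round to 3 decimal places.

PN ≈ 0.404

Let p₁ = 0.527, p₀ = 0.314.
Under exogeneity and monotonicity, PN = (p₁ − p₀) / p₁.
PN = (0.527 − 0.314) / 0.527 = 0.213 / 0.527 ≈ 0.4042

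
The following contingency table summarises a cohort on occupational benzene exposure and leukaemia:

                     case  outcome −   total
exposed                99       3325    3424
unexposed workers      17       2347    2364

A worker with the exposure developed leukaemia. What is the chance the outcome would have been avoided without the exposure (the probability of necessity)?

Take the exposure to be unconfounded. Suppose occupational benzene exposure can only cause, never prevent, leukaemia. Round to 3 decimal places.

PN ≈ 0.751

p₁ = P(outcome | exposed) = 99/3424 = 0.028914
p₀ = P(outcome | unexposed) = 17/2364 = 0.0071912
Under exogeneity and monotonicity, PN = (p₁ − p₀)/p₁.
PN = (0.028914 − 0.0071912) / 0.028914 ≈ 0.7513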